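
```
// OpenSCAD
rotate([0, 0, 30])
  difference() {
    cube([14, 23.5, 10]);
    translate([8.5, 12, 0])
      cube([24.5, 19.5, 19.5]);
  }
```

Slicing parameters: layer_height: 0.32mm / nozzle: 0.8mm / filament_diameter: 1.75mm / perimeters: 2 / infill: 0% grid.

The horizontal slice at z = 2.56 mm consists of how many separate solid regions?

1

At z = 2.56 mm: the 14×23.5 cube contributes its full rectangle; the cube at (8.5, 12) is present — its section is the full 24.5×19.5 rectangle; Taking the first minus the rest: starting from the 14×23.5 cube, the 24.5×19.5 cube at (8.5, 12) partially overlaps it — only the 63.25 mm² overlap (of its 477.75 mm²) is removed, clipping the outline — 1 connected region; (rotated 30° about Z; rotation is an isometry so areas/perimeters/island counts are preserved). The result has 1 disconnected region.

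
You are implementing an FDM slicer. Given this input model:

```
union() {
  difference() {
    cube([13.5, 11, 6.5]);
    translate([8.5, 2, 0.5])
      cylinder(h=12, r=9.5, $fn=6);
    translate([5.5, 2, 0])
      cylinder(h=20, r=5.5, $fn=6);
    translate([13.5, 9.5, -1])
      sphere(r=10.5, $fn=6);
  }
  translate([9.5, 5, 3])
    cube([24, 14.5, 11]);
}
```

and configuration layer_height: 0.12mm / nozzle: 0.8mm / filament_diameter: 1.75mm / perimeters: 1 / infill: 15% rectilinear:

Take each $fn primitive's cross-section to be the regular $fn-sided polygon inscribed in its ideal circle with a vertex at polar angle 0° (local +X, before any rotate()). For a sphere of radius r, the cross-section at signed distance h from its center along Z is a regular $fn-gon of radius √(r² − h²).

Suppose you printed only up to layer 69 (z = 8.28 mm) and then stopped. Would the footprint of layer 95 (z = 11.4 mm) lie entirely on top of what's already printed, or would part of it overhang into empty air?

entirely on top

Compare the two slices. At z = 8.28: the cube is not intersected at this z (z outside [0, 6.5]); the r=9.5 cylinder at (8.5, 2) contributes a regular 6-gon of circumradius 9.5 (area = (6/2)·9.500²·sin(360°/6) = 234.48 mm²); the cylinder at (5.5, 2): section is a regular 6-gon, circumradius r=5.5 (area = (6/2)·5.500²·sin(360°/6) = 78.59 mm²); the sphere at (13.5, 9.5): section is a regular 6-gon, circumradius = √(r²−h²) = √(10.5²−9.28²) = 4.912 (area = (6/2)·4.912²·sin(360°/6) = 62.70 mm²); Taking the first minus the rest: the first operand is absent here, so nothing remains; the cube at (9.5, 5) (footprint 24×14.5) is included at this height (area 348.00 mm²); Taking the union: only the 24×14.5 cube at (9.5, 5) is present, so the union is just that shape — area = 348.00 mm². At z = 11.4: the cube is not intersected at this z (z outside [0, 6.5]); the r=9.5 cylinder at (8.5, 2) contributes a regular 6-gon of circumradius 9.5 (area = (6/2)·9.500²·sin(360°/6) = 234.48 mm²); the r=5.5 cylinder at (5.5, 2) contributes a regular 6-gon of circumradius 5.5 (area = (6/2)·5.500²·sin(360°/6) = 78.59 mm²); the sphere at (13.5, 9.5) does not reach this height (|z−center|=12.400 > r=10.5); Taking the first minus the rest: the first operand is absent here, so nothing remains; the 24×14.5 cube at (9.5, 5) contributes its full rectangle (area 348.00 mm²); Taking the union: only the 24×14.5 cube at (9.5, 5) is present, so the union is just that shape — area = 348.00 mm². Checking containment: the cross-section at z = 11.4 is a subset of the cross-section at z = 8.28.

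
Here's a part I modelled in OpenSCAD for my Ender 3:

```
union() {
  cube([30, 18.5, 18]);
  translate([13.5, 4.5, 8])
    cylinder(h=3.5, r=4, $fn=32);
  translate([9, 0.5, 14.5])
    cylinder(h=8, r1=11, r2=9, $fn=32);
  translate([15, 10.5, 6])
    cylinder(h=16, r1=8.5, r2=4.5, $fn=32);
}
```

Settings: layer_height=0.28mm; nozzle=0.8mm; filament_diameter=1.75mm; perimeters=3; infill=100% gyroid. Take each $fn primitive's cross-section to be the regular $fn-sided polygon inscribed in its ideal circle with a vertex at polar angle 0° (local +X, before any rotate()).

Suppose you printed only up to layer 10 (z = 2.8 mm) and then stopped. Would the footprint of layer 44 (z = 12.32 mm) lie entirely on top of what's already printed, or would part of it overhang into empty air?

entirely on top

Compare the two slices. At z = 2.8: the cube (footprint 30×18.5) is included at this height (area 555.00 mm²); the cylinder at (13.5, 4.5) is not intersected at this z (z outside [8, 11.5]); the cone at (9, 0.5) is absent (z outside [14.5, 22.5]); the cone at (15, 10.5) does not reach this height (z outside [6, 22]); Merging all regions: only the 30×18.5 cube is present, so the union is just that shape — area = 555.00 mm². At z = 12.32: the 30×18.5 cube contributes its full rectangle (area 555.00 mm²); the cylinder at (13.5, 4.5) does not reach this height (z outside [8, 11.5]); the cone at (9, 0.5) is absent (z outside [14.5, 22.5]); the cone at (15, 10.5): at t=0.395 of its height the radius interpolates to r₁+(r₂−r₁)t = 6.920, giving a regular 32-gon of that circumradius (area = (32/2)·6.920²·sin(360°/32) = 149.47 mm²); Combining (union): the cone at (15, 10.5) lies entirely inside the 30×18.5 cube, so the union is just the 30×18.5 cube — area = 555.00 mm². Checking containment: the cross-section at z = 12.32 is a subset of the cross-section at z = 2.8.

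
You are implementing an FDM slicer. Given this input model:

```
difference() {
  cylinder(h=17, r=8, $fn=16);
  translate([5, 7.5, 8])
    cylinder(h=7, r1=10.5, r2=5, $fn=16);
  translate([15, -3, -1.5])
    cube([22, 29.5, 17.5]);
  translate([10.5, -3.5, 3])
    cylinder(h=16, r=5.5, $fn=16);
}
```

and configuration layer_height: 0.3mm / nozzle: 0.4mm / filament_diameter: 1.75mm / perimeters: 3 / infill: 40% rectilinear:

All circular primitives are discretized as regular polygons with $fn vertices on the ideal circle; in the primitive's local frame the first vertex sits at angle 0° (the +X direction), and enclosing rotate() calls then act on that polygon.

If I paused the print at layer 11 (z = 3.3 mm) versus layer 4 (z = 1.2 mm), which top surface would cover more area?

layer 4 (z = 1.2 mm)

Layer 11 (z = 3.3): the r=8 cylinder contributes a regular 16-gon of circumradius 8 (area = (16/2)·8.000²·sin(360°/16) = 195.93 mm²); the cone at (5, 7.5) is absent (z outside [8, 15]); the cube at (15, -3) (footprint 22×29.5) is included at this height (area 649.00 mm²); the cylinder at (10.5, -3.5): section is a regular 16-gon, circumradius r=5.5 (area = (16/2)·5.500²·sin(360°/16) = 92.61 mm²); After the difference (first − rest): starting from the r=8 cylinder (195.93 mm²), the 22×29.5 cube at (15, -3) misses the remaining region (no effect); the r=5.5 cylinder at (10.5, -3.5) partially overlaps it — only the 11.16 mm² overlap (of its 92.61 mm²) is removed, clipping the outline — area = 184.77 mm². So its area = 184.77 mm². Layer 4 (z = 1.2): the r=8 cylinder contributes a regular 16-gon of circumradius 8 (area = (16/2)·8.000²·sin(360°/16) = 195.93 mm²); the cone at (5, 7.5) does not reach this height (z outside [8, 15]); the cube at (15, -3) is present — its section is the full 22×29.5 rectangle (area 649.00 mm²); the cylinder at (10.5, -3.5) is absent (z outside [3, 19]); Subtracting the remaining from the first: starting from the r=8 cylinder (195.93 mm²), the 22×29.5 cube at (15, -3) misses the remaining region (no effect) — area = 195.93 mm². So its area = 195.93 mm². Layer 4 is larger (195.93 vs 184.77 mm²).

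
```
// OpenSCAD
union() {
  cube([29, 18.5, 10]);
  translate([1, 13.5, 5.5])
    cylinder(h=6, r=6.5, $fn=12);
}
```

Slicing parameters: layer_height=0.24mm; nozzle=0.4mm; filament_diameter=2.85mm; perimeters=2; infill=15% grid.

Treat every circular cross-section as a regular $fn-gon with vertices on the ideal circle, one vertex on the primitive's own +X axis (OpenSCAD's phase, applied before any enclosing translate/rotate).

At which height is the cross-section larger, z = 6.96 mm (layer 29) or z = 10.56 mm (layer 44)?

layer 29 (z = 6.96 mm)

Layer 29 (z = 6.96): the cube (footprint 29×18.5) is included at this height (area 536.50 mm²); the r=6.5 cylinder at (1, 13.5) gives a regular 12-gon of circumradius 6.5 (constant along its height) (area = (12/2)·6.500²·sin(360°/12) = 126.75 mm²); Combining (union): the regions partially overlap — summed areas 663.25 mm² minus the doubly-counted overlap 71.08 mm² gives 592.17 mm² — area = 592.17 mm². So its area = 592.17 mm². Layer 44 (z = 10.56): the cube is absent (z outside [0, 10]); the r=6.5 cylinder at (1, 13.5) contributes a regular 12-gon of circumradius 6.5 (area = (12/2)·6.500²·sin(360°/12) = 126.75 mm²); Merging all regions: only the r=6.5 cylinder at (1, 13.5) is present, so the union is just that shape — area = 126.75 mm². So its area = 126.75 mm². Layer 29 is larger (592.17 vs 126.75 mm²).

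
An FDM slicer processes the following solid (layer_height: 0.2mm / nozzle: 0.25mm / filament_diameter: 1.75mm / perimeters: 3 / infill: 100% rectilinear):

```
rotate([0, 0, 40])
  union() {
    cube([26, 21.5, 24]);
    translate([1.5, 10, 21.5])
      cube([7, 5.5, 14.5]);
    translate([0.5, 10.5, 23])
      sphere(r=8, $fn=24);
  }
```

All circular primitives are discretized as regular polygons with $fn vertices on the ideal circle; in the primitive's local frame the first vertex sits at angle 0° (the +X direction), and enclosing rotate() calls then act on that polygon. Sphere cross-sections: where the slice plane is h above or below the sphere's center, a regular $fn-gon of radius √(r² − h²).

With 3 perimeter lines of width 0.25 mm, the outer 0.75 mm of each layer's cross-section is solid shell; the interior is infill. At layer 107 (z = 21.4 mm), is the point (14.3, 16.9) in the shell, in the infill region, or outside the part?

infill

At z = 21.4 mm: the 26×21.5 cube contributes its full rectangle; the cube at (1.5, 10) is absent (z outside [21.5, 36]); the sphere at (0.5, 10.5): section is a regular 24-gon, circumradius = √(r²−h²) = √(8²−1.6²) = 7.838; Taking the union: the regions partially overlap (shared area 103.22 mm²), so overlapping operands fuse into one piece — 1 connected region; (rotated 40° about Z; rotation is an isometry so areas/perimeters/island counts are preserved). Overall, the cross-section is a single solid region. Undo the 40° rotation: the query point maps to (21.818, 3.754) in the un-rotated model frame. The nearest boundary edge runs (26.00, 0.00)→(0.00, 0.00); distance from the point to it = 3.75 mm. The point is inside the cross-section and 3.75 mm from the nearest boundary — more than the 0.75 mm shell width (3 × 0.25), so it's in the infill interior.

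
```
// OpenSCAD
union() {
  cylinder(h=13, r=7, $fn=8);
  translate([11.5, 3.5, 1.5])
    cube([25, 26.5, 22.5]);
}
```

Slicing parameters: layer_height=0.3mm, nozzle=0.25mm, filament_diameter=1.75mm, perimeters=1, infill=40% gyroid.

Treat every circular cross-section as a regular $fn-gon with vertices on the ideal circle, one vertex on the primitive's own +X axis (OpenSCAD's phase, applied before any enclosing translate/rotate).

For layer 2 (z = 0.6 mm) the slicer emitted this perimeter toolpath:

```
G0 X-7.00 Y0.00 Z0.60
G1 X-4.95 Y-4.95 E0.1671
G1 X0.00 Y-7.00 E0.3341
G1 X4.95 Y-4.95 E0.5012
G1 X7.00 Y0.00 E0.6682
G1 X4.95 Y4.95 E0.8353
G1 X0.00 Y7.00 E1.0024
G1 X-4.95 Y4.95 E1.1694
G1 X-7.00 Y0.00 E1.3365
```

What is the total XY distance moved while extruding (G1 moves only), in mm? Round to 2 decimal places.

Sum the Euclidean lengths of each G1 segment: total = 42.86 mm.

42.86 mm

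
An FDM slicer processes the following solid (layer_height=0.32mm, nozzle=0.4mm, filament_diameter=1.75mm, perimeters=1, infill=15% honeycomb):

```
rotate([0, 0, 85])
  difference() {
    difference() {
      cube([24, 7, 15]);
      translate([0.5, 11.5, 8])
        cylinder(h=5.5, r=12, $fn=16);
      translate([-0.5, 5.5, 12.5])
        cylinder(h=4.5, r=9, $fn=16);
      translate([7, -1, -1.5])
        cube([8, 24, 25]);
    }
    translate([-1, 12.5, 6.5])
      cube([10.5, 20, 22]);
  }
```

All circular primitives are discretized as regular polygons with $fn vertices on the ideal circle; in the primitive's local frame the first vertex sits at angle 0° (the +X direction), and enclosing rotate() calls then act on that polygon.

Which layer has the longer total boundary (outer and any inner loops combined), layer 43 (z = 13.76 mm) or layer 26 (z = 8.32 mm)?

layer 26 (z = 8.32 mm)

Layer 43 (z = 13.76): the cube (footprint 24×7) is included at this height (perimeter 62.00 mm); the cylinder at (0.5, 11.5) is absent (z outside [8, 13.5]); the r=9 cylinder at (-0.5, 5.5) gives a regular 16-gon of circumradius 9 (constant along its height) (perimeter = 2·16·9.000·sin(180°/16) = 56.19 mm); the cube at (7, -1) is present — its section is the full 8×24 rectangle (perimeter 64.00 mm); After the difference (first − rest): starting from the 24×7 cube, the r=9 cylinder at (-0.5, 5.5) partially overlaps it — only the 55.28 mm² overlap (of its 247.98 mm²) is removed, clipping the outline; the 8×24 cube at (7, -1) partially overlaps it — only the 49.49 mm² overlap (of its 192.00 mm²) is removed, clipping the outline — boundary = 34.40 mm; the 10.5×20 cube at (-1, 12.5) contributes its full rectangle (perimeter 61.00 mm); After the difference (first − rest): starting from the result so far, the 10.5×20 cube at (-1, 12.5) misses the remaining region (no effect) — boundary = 34.40 mm; (rotated 85° about Z; rotation is an isometry so areas/perimeters/island counts are preserved). So its perimeter = 34.40 mm. Layer 26 (z = 8.32): the cube is present — its section is the full 24×7 rectangle (perimeter 62.00 mm); the r=12 cylinder at (0.5, 11.5) gives a regular 16-gon of circumradius 12 (constant along its height) (perimeter = 2·16·12.000·sin(180°/16) = 74.91 mm); the cylinder at (-0.5, 5.5) does not reach this height (z outside [12.5, 17]); the 8×24 cube at (7, -1) contributes its full rectangle (perimeter 64.00 mm); Taking the first minus the rest: starting from the 24×7 cube, the r=12 cylinder at (0.5, 11.5) partially overlaps it — only the 61.10 mm² overlap (of its 440.85 mm²) is removed, clipping the outline; the 8×24 cube at (7, -1) partially overlaps it — only the 41.47 mm² overlap (of its 192.00 mm²) is removed, clipping the outline — boundary = 42.09 mm; the 10.5×20 cube at (-1, 12.5) contributes its full rectangle (perimeter 61.00 mm); Taking the first minus the rest: starting from that combined region, the 10.5×20 cube at (-1, 12.5) misses the remaining region (no effect) — boundary = 42.09 mm; (whole slice rotated 85° about Z — lengths, areas and connectivity unchanged). So its perimeter = 42.09 mm. Layer 26 is larger (42.09 vs 34.40 mm).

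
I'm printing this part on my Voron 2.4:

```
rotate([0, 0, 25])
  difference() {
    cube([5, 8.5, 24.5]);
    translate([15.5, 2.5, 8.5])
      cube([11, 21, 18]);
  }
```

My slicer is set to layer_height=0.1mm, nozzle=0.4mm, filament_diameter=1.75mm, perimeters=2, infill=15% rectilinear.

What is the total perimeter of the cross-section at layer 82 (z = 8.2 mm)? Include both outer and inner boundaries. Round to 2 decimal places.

27.00 mm

At z = 8.2 mm: the 5×8.5 cube contributes its full rectangle (perimeter 27.00 mm); the cube at (15.5, 2.5) is absent (z outside [8.5, 26.5]); Subtracting the remaining from the first: none of the subtracted shapes is present at this height, so the 5×8.5 cube is unchanged — boundary = 27.00 mm; (whole slice rotated 25° about Z — lengths, areas and connectivity unchanged). Overall, the cross-section is a single solid region. Total boundary length (outer) = 27.00 mm.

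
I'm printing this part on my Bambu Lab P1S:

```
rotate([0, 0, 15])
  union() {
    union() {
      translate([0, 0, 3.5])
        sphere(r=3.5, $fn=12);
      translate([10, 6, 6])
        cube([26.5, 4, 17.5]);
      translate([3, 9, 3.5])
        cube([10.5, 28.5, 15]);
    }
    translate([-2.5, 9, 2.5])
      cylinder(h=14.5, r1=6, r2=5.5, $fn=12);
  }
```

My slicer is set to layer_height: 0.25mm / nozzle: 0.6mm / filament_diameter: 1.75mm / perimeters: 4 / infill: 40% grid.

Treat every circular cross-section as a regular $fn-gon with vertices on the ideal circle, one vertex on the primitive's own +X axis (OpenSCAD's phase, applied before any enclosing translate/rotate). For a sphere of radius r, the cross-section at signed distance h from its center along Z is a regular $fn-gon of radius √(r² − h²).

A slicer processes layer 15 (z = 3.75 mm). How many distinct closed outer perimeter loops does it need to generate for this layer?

At z = 3.75 mm: the r=3.5 sphere slices to a regular 12-gon of circumradius 3.491 (√(r²−h²) with h=0.25 from center); the cube at (10, 6) does not reach this height (z outside [6, 23.5]); the cube at (3, 9) is present — its section is the full 10.5×28.5 rectangle; Taking the union: the 2 present regions are separate (no shared area or edge), so areas and boundary lengths simply add and each stays a separate island — 2 connected regions; the cone at (-2.5, 9) contributes a regular 12-gon of circumradius 5.957 (interpolated between r1=6 and r2=5.5 at t=0.086); Combining (union): the regions partially overlap (shared area 0.39 mm²), so overlapping operands fuse into one piece — 2 connected regions; (whole slice rotated 15° about Z — lengths, areas and connectivity unchanged). The result has 2 disconnected regions.

2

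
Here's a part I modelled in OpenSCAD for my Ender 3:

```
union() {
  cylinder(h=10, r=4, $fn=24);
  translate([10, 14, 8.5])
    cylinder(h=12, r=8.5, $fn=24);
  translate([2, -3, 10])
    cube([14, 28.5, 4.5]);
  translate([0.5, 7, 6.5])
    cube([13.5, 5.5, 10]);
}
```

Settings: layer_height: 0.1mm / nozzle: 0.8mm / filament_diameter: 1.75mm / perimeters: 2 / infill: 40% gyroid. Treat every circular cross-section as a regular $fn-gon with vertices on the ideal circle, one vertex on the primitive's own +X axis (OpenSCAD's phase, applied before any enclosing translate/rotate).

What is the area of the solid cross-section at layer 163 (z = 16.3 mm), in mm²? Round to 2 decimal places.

237.83 mm²

At z = 16.3 mm: the cylinder does not reach this height (z outside [0, 10]); the r=8.5 cylinder at (10, 14) gives a regular 24-gon of circumradius 8.5 (constant along its height) (area = (24/2)·8.500²·sin(360°/24) = 224.40 mm²); the cube at (2, -3) is not intersected at this z (z outside [10, 14.5]); the 13.5×5.5 cube at (0.5, 7) contributes its full rectangle (area 74.25 mm²); Taking the union: the regions partially overlap — summed areas 298.65 mm² minus the doubly-counted overlap 60.82 mm² gives 237.83 mm² — area = 237.83 mm². Overall, the cross-section is a single solid region. Net area = 237.83 mm².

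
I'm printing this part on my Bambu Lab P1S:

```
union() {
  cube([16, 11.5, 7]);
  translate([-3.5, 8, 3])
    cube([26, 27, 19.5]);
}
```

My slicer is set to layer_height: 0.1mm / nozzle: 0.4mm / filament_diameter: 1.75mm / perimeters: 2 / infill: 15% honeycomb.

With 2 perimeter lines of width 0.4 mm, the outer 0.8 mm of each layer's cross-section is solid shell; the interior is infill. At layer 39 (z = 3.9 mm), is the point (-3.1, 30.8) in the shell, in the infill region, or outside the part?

At z = 3.9 mm: the cube is present — its section is the full 16×11.5 rectangle; the cube at (-3.5, 8) (footprint 26×27) is included at this height; Merging all regions: the regions partially overlap (shared area 56.00 mm²), so overlapping operands fuse into one piece — 1 connected region. Overall, the cross-section is a single solid region. The nearest boundary edge runs (-3.50, 8.00)→(-3.50, 35.00); distance from the point to it = 0.40 mm. The point is inside the cross-section, 0.40 mm from the nearest boundary — within the 0.8 mm shell band (2 × 0.4).

shell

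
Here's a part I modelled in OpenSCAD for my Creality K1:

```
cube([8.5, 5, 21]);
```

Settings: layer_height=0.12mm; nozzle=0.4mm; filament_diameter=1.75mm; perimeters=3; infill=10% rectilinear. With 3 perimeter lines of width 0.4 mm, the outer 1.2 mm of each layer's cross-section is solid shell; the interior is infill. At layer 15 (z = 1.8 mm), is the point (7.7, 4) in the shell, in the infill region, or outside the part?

shell

At z = 1.8 mm: the cube (footprint 8.5×5) is included at this height. Overall, the cross-section is a single solid region. The nearest boundary edge runs (8.50, 0.00)→(8.50, 5.00); distance from the point to it = 0.80 mm. The point is inside the cross-section, 0.80 mm from the nearest boundary — within the 1.2 mm shell band (3 × 0.4).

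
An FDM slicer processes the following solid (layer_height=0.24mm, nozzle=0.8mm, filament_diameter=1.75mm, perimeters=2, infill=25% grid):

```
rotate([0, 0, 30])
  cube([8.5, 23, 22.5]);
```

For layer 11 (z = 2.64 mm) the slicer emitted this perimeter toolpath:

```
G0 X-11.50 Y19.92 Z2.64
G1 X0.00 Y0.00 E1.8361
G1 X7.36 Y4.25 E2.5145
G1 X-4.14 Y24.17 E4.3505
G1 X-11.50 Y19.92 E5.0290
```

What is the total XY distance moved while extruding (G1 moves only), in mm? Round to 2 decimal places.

Sum the Euclidean lengths of each G1 segment: total = 63.00 mm.

63.00 mm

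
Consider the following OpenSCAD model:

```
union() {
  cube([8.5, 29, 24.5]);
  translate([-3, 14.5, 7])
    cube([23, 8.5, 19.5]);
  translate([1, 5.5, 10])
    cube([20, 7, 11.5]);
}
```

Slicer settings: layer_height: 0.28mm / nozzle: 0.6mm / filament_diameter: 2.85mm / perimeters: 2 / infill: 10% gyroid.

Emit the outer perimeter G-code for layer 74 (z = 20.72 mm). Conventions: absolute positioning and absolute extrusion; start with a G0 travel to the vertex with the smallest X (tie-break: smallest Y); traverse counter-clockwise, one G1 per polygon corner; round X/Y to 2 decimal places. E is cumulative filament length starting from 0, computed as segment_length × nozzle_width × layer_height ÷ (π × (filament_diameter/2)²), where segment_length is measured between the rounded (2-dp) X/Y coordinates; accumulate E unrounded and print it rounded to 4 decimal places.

G0 X-3.00 Y14.50 Z20.72
G1 X0.00 Y14.50 E0.0790
G1 X0.00 Y0.00 E0.4609
G1 X8.50 Y0.00 E0.6847
G1 X8.50 Y5.50 E0.8295
G1 X21.00 Y5.50 E1.1587
G1 X21.00 Y12.50 E1.3431
G1 X8.50 Y12.50 E1.6723
G1 X8.50 Y14.50 E1.7249
G1 X20.00 Y14.50 E2.0278
G1 X20.00 Y23.00 E2.2516
G1 X8.50 Y23.00 E2.5545
G1 X8.50 Y29.00 E2.7125
G1 X0.00 Y29.00 E2.9363
G1 X0.00 Y23.00 E3.0943
G1 X-3.00 Y23.00 E3.1733
G1 X-3.00 Y14.50 E3.3972

At z = 20.72 mm: the 8.5×29 cube contributes its full rectangle; the 23×8.5 cube at (-3, 14.5) contributes its full rectangle; the 20×7 cube at (1, 5.5) contributes its full rectangle; Taking the union: the regions partially overlap (shared area 124.75 mm²), so overlapping operands fuse into one piece — 1 connected region. The outline is a single polygon with 16 vertices. Extrusion per mm of travel: 0.6 × 0.28 / (π × 1.425²) = 0.026335. Accumulating E over each segment gives final E = 3.3972.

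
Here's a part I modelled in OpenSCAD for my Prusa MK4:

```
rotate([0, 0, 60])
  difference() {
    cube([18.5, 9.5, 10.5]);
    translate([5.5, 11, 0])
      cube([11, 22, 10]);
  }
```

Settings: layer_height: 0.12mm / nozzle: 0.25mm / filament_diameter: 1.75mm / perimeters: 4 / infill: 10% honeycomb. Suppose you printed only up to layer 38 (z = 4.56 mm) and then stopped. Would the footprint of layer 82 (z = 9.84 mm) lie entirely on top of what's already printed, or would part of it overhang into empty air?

Compare the two slices. At z = 4.56: the cube (footprint 18.5×9.5) is included at this height (area 175.75 mm²); the cube at (5.5, 11) is present — its section is the full 11×22 rectangle (area 242.00 mm²); After the difference (first − rest): starting from the 18.5×9.5 cube (175.75 mm²), the 11×22 cube at (5.5, 11) misses the remaining region (no effect) — area = 175.75 mm²; (whole slice rotated 60° about Z — lengths, areas and connectivity unchanged). At z = 9.84: the 18.5×9.5 cube contributes its full rectangle (area 175.75 mm²); the 11×22 cube at (5.5, 11) contributes its full rectangle (area 242.00 mm²); Taking the first minus the rest: starting from the 18.5×9.5 cube (175.75 mm²), the 11×22 cube at (5.5, 11) misses the remaining region (no effect) — area = 175.75 mm²; (rotated 60° about Z; rotation is an isometry so areas/perimeters/island counts are preserved). Checking containment: the cross-section at z = 9.84 is a subset of the cross-section at z = 4.56.

entirely on top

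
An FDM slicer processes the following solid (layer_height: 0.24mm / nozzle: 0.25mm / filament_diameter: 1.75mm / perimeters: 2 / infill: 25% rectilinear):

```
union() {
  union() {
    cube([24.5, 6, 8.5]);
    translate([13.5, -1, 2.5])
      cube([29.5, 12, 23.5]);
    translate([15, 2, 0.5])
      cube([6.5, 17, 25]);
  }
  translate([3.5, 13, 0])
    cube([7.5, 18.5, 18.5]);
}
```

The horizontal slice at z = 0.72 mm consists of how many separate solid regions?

2

At z = 0.72 mm: the cube is present — its section is the full 24.5×6 rectangle; the cube at (13.5, -1) is not intersected at this z (z outside [2.5, 26]); the cube at (15, 2) is present — its section is the full 6.5×17 rectangle; Taking the union: the regions partially overlap (shared area 26.00 mm²), so overlapping operands fuse into one piece — 1 connected region; the cube at (3.5, 13) is present — its section is the full 7.5×18.5 rectangle; Merging all regions: the 2 present regions are separate (no shared area or edge), so areas and boundary lengths simply add and each stays a separate island — 2 connected regions. The result has 2 disconnected regions.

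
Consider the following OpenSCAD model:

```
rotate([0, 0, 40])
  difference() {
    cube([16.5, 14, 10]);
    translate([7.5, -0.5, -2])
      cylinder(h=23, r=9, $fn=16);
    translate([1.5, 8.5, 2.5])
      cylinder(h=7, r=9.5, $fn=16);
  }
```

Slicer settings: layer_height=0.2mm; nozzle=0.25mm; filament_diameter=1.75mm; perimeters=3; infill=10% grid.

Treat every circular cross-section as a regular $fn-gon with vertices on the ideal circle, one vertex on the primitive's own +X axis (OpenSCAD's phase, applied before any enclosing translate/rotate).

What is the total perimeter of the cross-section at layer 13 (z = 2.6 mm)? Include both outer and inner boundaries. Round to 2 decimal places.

38.30 mm

At z = 2.6 mm: the cube (footprint 16.5×14) is included at this height (perimeter 61.00 mm); the cylinder at (7.5, -0.5): section is a regular 16-gon, circumradius r=9 (perimeter = 2·16·9.000·sin(180°/16) = 56.19 mm); the r=9.5 cylinder at (1.5, 8.5) contributes a regular 16-gon of circumradius 9.5 (perimeter = 2·16·9.500·sin(180°/16) = 59.31 mm); Taking the first minus the rest: starting from the 16.5×14 cube, the r=9 cylinder at (7.5, -0.5) partially overlaps it — only the 111.28 mm² overlap (of its 247.98 mm²) is removed, clipping the outline; the r=9.5 cylinder at (1.5, 8.5) partially overlaps it — only the 67.84 mm² overlap (of its 276.30 mm²) is removed, clipping the outline — boundary = 38.30 mm; (rotated 40° about Z; rotation is an isometry so areas/perimeters/island counts are preserved). Overall, the cross-section is a single solid region. Total boundary length (outer) = 38.30 mm.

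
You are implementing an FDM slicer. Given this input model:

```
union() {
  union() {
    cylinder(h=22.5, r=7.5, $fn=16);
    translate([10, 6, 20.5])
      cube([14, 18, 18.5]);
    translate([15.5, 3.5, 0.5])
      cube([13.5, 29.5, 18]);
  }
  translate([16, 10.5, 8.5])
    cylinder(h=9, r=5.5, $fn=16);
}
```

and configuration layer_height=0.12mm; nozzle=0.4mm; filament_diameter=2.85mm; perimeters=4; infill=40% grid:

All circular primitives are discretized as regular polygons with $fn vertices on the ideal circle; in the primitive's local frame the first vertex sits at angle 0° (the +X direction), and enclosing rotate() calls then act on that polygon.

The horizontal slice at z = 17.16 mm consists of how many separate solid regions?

2

At z = 17.16 mm: the r=7.5 cylinder gives a regular 16-gon of circumradius 7.5 (constant along its height); the cube at (10, 6) is not intersected at this z (z outside [20.5, 39]); the 13.5×29.5 cube at (15.5, 3.5) contributes its full rectangle; Taking the union: the 2 present regions are separate (no shared area or edge), so areas and boundary lengths simply add and each stays a separate island — 2 connected regions; the r=5.5 cylinder at (16, 10.5) contributes a regular 16-gon of circumradius 5.5; Merging all regions: the regions partially overlap (shared area 51.75 mm²), so overlapping operands fuse into one piece — 2 connected regions. The result has 2 disconnected regions.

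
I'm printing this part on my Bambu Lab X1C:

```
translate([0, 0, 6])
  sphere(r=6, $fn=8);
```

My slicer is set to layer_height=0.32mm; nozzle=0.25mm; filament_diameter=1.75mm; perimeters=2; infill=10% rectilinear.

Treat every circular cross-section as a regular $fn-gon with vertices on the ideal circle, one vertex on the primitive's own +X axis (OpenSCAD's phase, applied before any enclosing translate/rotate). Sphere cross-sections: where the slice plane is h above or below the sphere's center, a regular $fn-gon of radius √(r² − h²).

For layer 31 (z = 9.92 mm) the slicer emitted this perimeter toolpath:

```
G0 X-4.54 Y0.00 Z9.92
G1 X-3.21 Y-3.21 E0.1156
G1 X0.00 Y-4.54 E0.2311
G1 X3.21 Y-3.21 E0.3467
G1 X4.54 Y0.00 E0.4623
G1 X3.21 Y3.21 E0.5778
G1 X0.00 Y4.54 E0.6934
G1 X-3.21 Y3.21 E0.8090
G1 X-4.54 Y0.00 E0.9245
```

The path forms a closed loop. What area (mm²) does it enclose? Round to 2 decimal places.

Apply the shoelace formula to the sequence of (X, Y) vertices; enclosed area = 58.29 mm².

58.29 mm²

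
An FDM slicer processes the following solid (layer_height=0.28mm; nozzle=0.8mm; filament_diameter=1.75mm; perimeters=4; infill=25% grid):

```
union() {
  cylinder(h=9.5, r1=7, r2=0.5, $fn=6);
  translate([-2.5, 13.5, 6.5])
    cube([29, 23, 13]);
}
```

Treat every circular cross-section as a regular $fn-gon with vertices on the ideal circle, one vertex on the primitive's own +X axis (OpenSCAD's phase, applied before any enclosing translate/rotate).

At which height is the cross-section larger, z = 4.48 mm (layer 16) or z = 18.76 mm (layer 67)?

Layer 16 (z = 4.48): the cone: at t=0.472 of its height the radius interpolates to r₁+(r₂−r₁)t = 3.935, giving a regular 6-gon of that circumradius (area = (6/2)·3.935²·sin(360°/6) = 40.22 mm²); the cube at (-2.5, 13.5) does not reach this height (z outside [6.5, 19.5]); Taking the union: only the cone is present, so the union is just that shape — area = 40.22 mm². So its area = 40.22 mm². Layer 67 (z = 18.76): the cone does not reach this height (z outside [0, 9.5]); the cube at (-2.5, 13.5) is present — its section is the full 29×23 rectangle (area 667.00 mm²); Taking the union: only the 29×23 cube at (-2.5, 13.5) is present, so the union is just that shape — area = 667.00 mm². So its area = 667.00 mm². Layer 67 is larger (667.00 vs 40.22 mm²).

layer 67 (z = 18.76 mm)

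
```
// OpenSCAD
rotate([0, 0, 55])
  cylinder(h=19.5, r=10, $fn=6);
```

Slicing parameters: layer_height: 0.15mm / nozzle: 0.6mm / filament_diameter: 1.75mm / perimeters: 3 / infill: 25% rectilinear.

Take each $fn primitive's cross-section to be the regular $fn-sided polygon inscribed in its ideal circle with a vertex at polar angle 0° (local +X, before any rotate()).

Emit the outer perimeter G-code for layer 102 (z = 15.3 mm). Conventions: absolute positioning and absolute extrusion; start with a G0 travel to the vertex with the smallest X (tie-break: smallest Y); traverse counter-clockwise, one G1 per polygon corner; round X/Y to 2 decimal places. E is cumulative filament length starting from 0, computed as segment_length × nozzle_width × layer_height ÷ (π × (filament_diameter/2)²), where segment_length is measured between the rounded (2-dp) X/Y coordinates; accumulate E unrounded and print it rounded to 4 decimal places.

At z = 15.3 mm: the r=10 cylinder gives a regular 6-gon of circumradius 10 (constant along its height); (rotated 55° about Z; rotation is an isometry so areas/perimeters/island counts are preserved). The outline is a single polygon with 6 vertices. Extrusion per mm of travel: 0.6 × 0.15 / (π × 0.875²) = 0.037418. Accumulating E over each segment gives final E = 2.2449.

G0 X-9.96 Y0.87 Z15.30
G1 X-5.74 Y-8.19 E0.3740
G1 X4.23 Y-9.06 E0.7484
G1 X9.96 Y-0.87 E1.1225
G1 X5.74 Y8.19 E1.4964
G1 X-4.23 Y9.06 E1.8709
G1 X-9.96 Y0.87 E2.2449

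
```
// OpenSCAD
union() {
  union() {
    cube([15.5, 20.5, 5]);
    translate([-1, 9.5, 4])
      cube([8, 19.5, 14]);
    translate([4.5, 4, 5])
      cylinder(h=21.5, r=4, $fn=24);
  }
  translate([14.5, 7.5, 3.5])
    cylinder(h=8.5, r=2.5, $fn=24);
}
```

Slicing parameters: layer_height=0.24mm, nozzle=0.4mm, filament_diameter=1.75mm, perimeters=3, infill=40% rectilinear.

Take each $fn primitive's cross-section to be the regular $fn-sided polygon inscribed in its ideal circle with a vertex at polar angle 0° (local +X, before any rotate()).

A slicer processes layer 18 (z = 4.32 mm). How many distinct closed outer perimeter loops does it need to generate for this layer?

1

At z = 4.32 mm: the 15.5×20.5 cube contributes its full rectangle; the 8×19.5 cube at (-1, 9.5) contributes its full rectangle; the cylinder at (4.5, 4) is absent (z outside [5, 26.5]); Combining (union): the regions partially overlap (shared area 77.00 mm²), so overlapping operands fuse into one piece — 1 connected region; the cylinder at (14.5, 7.5): section is a regular 24-gon, circumradius r=2.5; Combining (union): the regions partially overlap (shared area 14.54 mm²), so overlapping operands fuse into one piece — 1 connected region. The result has 1 disconnected region.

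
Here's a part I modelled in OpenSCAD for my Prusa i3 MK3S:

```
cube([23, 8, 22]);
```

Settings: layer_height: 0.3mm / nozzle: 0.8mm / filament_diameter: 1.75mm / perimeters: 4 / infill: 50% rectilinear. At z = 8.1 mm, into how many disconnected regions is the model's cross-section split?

1

At z = 8.1 mm: the 23×8 cube contributes its full rectangle. The result has 1 disconnected region.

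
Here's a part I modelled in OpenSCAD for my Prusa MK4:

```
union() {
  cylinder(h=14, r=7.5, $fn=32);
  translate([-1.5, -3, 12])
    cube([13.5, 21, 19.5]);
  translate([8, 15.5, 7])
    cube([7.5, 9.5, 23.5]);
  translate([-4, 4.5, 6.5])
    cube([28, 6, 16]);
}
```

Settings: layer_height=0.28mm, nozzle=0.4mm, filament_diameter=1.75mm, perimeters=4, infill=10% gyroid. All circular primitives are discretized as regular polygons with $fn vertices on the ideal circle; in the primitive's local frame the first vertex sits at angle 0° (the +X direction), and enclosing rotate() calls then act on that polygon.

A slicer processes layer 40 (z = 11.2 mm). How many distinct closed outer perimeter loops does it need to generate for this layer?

2

At z = 11.2 mm: the r=7.5 cylinder contributes a regular 32-gon of circumradius 7.5; the cube at (-1.5, -3) is not intersected at this z (z outside [12, 31.5]); the cube at (8, 15.5) is present — its section is the full 7.5×9.5 rectangle; the cube at (-4, 4.5) (footprint 28×6) is included at this height; Combining (union): the regions partially overlap (shared area 22.82 mm²), so overlapping operands fuse into one piece — 2 connected regions. The result has 2 disconnected regions.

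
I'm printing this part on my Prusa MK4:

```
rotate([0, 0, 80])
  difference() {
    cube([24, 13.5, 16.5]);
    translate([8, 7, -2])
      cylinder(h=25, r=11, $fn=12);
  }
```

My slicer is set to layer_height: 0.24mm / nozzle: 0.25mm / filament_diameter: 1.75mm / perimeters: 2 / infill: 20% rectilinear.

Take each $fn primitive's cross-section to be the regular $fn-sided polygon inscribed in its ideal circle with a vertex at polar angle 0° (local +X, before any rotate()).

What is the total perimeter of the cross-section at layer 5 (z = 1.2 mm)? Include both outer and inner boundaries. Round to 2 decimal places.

43.87 mm

At z = 1.2 mm: the cube (footprint 24×13.5) is included at this height (perimeter 75.00 mm); the r=11 cylinder at (8, 7) contributes a regular 12-gon of circumradius 11 (perimeter = 2·12·11.000·sin(180°/12) = 68.33 mm); After the difference (first − rest): starting from the 24×13.5 cube, the r=11 cylinder at (8, 7) partially overlaps it — only the 243.09 mm² overlap (of its 363.00 mm²) is removed, clipping the outline — boundary = 43.87 mm; (whole slice rotated 80° about Z — lengths, areas and connectivity unchanged). Overall, the cross-section is a single solid region. Total boundary length (outer) = 43.87 mm.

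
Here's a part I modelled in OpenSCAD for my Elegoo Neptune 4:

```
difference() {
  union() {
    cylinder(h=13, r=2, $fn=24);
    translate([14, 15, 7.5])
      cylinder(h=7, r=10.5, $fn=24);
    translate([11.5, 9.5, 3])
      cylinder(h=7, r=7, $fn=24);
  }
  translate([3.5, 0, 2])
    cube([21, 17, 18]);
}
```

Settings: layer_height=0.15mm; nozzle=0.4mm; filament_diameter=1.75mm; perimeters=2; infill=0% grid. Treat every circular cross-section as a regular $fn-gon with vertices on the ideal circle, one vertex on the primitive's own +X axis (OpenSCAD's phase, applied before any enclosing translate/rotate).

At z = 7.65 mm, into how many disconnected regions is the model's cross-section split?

At z = 7.65 mm: the r=2 cylinder contributes a regular 24-gon of circumradius 2; the cylinder at (14, 15): section is a regular 24-gon, circumradius r=10.5; the cylinder at (11.5, 9.5): section is a regular 24-gon, circumradius r=7; Taking the union: the regions partially overlap (shared area 125.39 mm²), so overlapping operands fuse into one piece — 2 connected regions; the cube at (3.5, 0) is present — its section is the full 21×17 rectangle; After the difference (first − rest): starting from that combined region, the 21×17 cube at (3.5, 0) partially overlaps it — only the 239.48 mm² overlap (of its 357.00 mm²) is removed, clipping the outline — 2 connected regions. The result has 2 disconnected regions.

2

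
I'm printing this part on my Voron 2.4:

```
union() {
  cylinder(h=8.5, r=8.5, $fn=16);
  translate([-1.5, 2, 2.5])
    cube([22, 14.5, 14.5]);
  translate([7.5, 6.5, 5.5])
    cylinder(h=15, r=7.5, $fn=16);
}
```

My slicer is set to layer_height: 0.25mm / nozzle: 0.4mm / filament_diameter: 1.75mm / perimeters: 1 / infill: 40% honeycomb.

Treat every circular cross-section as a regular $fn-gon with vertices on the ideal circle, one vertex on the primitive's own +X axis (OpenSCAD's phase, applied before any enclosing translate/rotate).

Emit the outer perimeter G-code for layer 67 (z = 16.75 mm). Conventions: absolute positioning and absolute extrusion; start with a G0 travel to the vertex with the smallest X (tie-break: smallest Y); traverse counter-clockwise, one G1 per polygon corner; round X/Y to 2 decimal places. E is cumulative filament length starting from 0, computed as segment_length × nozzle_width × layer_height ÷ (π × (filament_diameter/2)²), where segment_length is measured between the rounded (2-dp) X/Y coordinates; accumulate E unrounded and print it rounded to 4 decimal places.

G0 X-1.50 Y2.00 Z16.75
G1 X1.66 Y2.00 E0.1314
G1 X2.20 Y1.20 E0.1715
G1 X4.63 Y-0.43 E0.2932
G1 X7.50 Y-1.00 E0.4148
G1 X10.37 Y-0.43 E0.5365
G1 X12.80 Y1.20 E0.6581
G1 X13.34 Y2.00 E0.6982
G1 X20.50 Y2.00 E0.9959
G1 X20.50 Y16.50 E1.5988
G1 X-1.50 Y16.50 E2.5134
G1 X-1.50 Y2.00 E3.1163

At z = 16.75 mm: the cylinder is absent (z outside [0, 8.5]); the cube at (-1.5, 2) is present — its section is the full 22×14.5 rectangle; the cylinder at (7.5, 6.5): section is a regular 16-gon, circumradius r=7.5; Merging all regions: the regions partially overlap (shared area 148.33 mm²), so overlapping operands fuse into one piece — 1 connected region. The outline is a single polygon with 11 vertices. Extrusion per mm of travel: 0.4 × 0.25 / (π × 0.875²) = 0.041575. Accumulating E over each segment gives final E = 3.1163.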